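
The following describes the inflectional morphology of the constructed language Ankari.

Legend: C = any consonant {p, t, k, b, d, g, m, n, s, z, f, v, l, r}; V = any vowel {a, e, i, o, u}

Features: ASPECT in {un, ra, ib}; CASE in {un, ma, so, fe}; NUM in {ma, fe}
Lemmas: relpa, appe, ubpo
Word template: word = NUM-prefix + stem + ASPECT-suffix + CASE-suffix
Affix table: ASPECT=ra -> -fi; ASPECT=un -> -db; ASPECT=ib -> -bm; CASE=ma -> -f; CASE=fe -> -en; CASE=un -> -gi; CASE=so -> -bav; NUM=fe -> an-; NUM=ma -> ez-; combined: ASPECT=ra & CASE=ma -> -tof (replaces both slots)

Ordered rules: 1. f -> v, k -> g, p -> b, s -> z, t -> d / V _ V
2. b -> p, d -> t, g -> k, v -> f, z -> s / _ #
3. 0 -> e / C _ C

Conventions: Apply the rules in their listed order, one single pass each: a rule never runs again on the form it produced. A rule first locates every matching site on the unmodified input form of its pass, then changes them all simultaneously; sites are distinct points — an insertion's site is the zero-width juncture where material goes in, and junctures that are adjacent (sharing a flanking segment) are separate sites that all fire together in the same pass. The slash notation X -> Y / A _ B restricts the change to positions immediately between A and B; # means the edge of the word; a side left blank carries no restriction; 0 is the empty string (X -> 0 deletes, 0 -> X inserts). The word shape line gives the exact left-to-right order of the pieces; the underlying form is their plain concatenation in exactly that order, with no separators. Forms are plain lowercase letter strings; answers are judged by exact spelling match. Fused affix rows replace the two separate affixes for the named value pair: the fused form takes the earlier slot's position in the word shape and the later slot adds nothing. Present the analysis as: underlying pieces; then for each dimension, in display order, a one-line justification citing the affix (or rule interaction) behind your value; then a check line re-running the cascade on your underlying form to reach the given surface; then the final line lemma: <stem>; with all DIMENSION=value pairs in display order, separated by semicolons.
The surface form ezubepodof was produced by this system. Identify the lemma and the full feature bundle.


underlying: ez-ubpo-tof
ASPECT=ra - signalled by the combined affix row
CASE=ma - signalled by the combined affix row
NUM=ma - signalled by the affix ez-
check: ezubpotof -> ezubpodof -> ezubpodof -> ezubepodof
lemma: ubpo; ASPECT=ra; CASE=ma; NUM=ma


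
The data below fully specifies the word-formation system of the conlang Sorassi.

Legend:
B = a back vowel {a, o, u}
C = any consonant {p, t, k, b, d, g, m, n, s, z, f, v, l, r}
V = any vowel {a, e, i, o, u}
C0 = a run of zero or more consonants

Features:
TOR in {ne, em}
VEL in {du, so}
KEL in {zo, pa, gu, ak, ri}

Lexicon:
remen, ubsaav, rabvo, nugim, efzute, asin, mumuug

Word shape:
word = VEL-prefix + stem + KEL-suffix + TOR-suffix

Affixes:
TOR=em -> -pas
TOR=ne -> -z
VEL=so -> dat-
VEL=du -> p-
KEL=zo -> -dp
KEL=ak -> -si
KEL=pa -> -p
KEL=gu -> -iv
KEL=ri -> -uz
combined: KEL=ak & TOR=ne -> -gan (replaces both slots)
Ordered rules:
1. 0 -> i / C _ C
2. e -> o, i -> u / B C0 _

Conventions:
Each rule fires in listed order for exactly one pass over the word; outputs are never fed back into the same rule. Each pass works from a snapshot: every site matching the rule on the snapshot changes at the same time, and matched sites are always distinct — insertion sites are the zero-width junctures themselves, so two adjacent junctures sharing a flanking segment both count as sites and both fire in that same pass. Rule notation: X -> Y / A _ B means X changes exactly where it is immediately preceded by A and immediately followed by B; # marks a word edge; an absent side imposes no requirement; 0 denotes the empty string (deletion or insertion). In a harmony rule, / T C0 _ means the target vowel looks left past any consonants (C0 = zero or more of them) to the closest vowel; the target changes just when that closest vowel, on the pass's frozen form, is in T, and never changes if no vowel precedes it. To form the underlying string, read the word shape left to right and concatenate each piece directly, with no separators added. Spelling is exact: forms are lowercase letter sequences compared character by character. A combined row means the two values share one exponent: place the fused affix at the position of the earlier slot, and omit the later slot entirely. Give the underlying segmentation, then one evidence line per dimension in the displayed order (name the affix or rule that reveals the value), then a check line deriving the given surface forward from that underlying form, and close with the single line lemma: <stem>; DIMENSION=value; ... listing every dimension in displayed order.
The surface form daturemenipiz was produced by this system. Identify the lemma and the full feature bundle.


underlying: dat-remen-p-z
TOR=ne - signalled by the affix -z
VEL=so - signalled by the affix dat-
KEL=pa - signalled by the affix -p
check: datremenpz -> datiremenipiz -> daturemenipiz
lemma: remen; TOR=ne; VEL=so; KEL=pa


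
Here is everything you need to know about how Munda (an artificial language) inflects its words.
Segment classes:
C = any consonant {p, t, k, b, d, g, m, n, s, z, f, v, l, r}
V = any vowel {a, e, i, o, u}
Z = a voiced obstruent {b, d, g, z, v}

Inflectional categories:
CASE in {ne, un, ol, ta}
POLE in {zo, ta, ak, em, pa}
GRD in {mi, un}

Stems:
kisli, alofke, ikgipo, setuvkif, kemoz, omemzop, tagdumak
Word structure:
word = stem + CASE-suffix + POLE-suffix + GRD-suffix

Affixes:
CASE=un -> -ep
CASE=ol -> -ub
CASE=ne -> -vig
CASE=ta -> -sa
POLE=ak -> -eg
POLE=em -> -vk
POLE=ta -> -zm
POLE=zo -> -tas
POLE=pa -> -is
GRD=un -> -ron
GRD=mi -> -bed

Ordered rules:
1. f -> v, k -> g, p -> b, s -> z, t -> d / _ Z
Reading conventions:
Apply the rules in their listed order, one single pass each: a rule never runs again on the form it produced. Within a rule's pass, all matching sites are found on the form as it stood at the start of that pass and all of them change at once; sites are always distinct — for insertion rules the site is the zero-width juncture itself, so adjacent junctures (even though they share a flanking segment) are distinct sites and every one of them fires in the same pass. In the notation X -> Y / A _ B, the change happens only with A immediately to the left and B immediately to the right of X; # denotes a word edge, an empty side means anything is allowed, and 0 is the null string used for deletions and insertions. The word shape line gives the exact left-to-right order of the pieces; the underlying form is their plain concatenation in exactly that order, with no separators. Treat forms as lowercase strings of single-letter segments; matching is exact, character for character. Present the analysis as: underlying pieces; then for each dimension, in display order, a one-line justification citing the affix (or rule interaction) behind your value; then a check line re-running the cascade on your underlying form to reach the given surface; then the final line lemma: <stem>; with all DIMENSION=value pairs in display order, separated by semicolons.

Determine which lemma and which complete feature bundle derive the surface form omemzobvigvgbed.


underlying: omemzop-vig-vk-bed
CASE=ne - signalled by the affix -vig
POLE=em - signalled by the affix -vk
GRD=mi - signalled by the affix -bed
check: omemzopvigvkbed -> omemzobvigvgbed
lemma: omemzop; CASE=ne; POLE=em; GRD=mi


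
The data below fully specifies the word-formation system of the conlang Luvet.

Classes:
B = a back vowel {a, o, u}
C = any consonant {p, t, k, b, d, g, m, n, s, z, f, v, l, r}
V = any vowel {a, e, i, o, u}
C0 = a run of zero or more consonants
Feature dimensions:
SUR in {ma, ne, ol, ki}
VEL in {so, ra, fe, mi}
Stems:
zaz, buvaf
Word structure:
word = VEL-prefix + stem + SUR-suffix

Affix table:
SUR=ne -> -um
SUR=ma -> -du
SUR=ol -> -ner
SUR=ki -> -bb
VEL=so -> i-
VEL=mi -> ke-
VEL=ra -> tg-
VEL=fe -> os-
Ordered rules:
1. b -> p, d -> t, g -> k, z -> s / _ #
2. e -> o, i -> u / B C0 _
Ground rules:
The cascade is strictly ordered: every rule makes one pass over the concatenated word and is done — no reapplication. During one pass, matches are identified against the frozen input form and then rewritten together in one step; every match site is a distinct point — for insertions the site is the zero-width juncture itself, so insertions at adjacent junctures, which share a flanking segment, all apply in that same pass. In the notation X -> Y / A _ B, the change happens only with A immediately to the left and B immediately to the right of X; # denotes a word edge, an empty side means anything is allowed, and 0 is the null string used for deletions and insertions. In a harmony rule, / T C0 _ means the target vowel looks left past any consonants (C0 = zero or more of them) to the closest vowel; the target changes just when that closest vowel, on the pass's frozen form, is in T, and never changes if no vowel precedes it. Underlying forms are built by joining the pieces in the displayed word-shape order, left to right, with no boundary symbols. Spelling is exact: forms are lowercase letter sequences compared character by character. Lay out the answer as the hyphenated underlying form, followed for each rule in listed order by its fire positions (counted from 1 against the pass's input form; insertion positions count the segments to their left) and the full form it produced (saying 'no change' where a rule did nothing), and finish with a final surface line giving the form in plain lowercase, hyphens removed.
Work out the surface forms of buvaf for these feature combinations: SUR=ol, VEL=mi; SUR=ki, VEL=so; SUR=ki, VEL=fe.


cell SUR=ol, VEL=mi:
underlying: ke-buvaf-ner
1. b -> p, d -> t, g -> k, z -> s / _ #: no change
2. e -> o, i -> u / B C0 _: fires at position(s) 9: kebuvafnor
surface: kebuvafnor

cell SUR=ki, VEL=so:
underlying: i-buvaf-bb
1. b -> p, d -> t, g -> k, z -> s / _ #: fires at position(s) 8: ibuvafbp
2. e -> o, i -> u / B C0 _: no change
surface: ibuvafbp

cell SUR=ki, VEL=fe:
underlying: os-buvaf-bb
1. b -> p, d -> t, g -> k, z -> s / _ #: fires at position(s) 9: osbuvafbp
2. e -> o, i -> u / B C0 _: no change
surface: osbuvafbp


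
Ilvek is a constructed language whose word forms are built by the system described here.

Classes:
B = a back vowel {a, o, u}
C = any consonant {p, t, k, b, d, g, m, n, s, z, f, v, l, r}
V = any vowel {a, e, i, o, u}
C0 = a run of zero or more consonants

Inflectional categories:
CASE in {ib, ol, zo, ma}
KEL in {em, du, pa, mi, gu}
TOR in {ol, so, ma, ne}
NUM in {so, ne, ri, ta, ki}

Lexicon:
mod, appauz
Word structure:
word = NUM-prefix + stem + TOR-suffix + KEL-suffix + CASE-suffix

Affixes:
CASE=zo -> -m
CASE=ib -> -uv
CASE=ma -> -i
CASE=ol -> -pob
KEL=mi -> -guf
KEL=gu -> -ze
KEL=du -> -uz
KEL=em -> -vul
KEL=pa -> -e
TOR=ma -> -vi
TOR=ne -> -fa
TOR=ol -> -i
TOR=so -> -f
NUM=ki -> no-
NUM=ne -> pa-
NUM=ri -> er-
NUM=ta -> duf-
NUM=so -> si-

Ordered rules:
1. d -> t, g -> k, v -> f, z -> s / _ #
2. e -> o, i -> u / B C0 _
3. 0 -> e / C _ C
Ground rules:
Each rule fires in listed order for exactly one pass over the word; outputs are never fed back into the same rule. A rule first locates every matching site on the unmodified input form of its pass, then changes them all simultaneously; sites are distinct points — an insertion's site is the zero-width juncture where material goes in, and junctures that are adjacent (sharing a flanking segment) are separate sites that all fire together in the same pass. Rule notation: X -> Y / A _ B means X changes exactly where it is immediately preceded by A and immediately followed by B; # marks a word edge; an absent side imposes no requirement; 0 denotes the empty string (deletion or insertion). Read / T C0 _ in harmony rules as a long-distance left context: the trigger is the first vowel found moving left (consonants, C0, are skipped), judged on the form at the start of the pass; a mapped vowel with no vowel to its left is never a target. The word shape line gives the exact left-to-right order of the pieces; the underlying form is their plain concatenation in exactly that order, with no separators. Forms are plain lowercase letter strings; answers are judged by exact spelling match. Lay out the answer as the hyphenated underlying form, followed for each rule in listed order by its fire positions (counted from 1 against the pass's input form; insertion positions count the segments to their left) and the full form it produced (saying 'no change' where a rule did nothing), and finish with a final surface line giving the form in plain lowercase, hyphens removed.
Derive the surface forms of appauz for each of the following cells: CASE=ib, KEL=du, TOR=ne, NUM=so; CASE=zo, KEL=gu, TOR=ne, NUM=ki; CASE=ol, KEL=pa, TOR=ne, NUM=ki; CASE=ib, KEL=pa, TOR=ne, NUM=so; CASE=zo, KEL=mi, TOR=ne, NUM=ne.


cell CASE=ib, KEL=du, TOR=ne, NUM=so:
underlying: si-appauz-fa-uz-uv
1. d -> t, g -> k, v -> f, z -> s / _ #: fires at position(s) 14: siappauzfauzuf
2. e -> o, i -> u / B C0 _: no change
3. 0 -> e / C _ C: inserts after position(s) 4, 8: siapepauzefauzuf
surface: siapepauzefauzuf

cell CASE=zo, KEL=gu, TOR=ne, NUM=ki:
underlying: no-appauz-fa-ze-m
1. d -> t, g -> k, v -> f, z -> s / _ #: no change
2. e -> o, i -> u / B C0 _: fires at position(s) 12: noappauzfazom
3. 0 -> e / C _ C: inserts after position(s) 4, 8: noapepauzefazom
surface: noapepauzefazom

cell CASE=ol, KEL=pa, TOR=ne, NUM=ki:
underlying: no-appauz-fa-e-pob
1. d -> t, g -> k, v -> f, z -> s / _ #: no change
2. e -> o, i -> u / B C0 _: fires at position(s) 11: noappauzfaopob
3. 0 -> e / C _ C: inserts after position(s) 4, 8: noapepauzefaopob
surface: noapepauzefaopob

cell CASE=ib, KEL=pa, TOR=ne, NUM=so:
underlying: si-appauz-fa-e-uv
1. d -> t, g -> k, v -> f, z -> s / _ #: fires at position(s) 13: siappauzfaeuf
2. e -> o, i -> u / B C0 _: fires at position(s) 11: siappauzfaouf
3. 0 -> e / C _ C: inserts after position(s) 4, 8: siapepauzefaouf
surface: siapepauzefaouf

cell CASE=zo, KEL=mi, TOR=ne, NUM=ne:
underlying: pa-appauz-fa-guf-m
1. d -> t, g -> k, v -> f, z -> s / _ #: no change
2. e -> o, i -> u / B C0 _: no change
3. 0 -> e / C _ C: inserts after position(s) 4, 8, 13: paapepauzefagufem
surface: paapepauzefagufem


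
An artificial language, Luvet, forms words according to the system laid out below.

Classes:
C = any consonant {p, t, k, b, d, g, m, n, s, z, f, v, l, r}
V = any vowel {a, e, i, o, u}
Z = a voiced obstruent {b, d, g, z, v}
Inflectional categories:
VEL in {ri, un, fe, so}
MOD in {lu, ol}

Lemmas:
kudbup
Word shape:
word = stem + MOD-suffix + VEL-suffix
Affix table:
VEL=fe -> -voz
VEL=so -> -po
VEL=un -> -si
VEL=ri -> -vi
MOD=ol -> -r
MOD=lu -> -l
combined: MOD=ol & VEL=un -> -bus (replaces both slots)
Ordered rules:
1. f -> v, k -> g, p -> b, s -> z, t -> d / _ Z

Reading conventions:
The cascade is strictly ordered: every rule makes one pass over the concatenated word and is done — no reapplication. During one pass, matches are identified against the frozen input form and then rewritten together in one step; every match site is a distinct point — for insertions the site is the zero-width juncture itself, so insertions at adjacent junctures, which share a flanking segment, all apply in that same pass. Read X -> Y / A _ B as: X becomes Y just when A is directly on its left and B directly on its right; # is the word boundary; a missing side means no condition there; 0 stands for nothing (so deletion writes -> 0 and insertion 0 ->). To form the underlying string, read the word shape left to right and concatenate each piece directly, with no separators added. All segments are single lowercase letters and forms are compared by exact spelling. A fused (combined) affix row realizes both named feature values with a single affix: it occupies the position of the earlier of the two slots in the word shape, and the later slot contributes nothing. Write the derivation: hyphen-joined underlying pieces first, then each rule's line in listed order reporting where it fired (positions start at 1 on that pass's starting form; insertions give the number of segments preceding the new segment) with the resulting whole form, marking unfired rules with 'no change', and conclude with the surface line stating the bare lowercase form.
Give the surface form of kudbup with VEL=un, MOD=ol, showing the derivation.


underlying: kudbup-bus
1. f -> v, k -> g, p -> b, s -> z, t -> d / _ Z: fires at position(s) 6: kudbubbus
surface: kudbubbus


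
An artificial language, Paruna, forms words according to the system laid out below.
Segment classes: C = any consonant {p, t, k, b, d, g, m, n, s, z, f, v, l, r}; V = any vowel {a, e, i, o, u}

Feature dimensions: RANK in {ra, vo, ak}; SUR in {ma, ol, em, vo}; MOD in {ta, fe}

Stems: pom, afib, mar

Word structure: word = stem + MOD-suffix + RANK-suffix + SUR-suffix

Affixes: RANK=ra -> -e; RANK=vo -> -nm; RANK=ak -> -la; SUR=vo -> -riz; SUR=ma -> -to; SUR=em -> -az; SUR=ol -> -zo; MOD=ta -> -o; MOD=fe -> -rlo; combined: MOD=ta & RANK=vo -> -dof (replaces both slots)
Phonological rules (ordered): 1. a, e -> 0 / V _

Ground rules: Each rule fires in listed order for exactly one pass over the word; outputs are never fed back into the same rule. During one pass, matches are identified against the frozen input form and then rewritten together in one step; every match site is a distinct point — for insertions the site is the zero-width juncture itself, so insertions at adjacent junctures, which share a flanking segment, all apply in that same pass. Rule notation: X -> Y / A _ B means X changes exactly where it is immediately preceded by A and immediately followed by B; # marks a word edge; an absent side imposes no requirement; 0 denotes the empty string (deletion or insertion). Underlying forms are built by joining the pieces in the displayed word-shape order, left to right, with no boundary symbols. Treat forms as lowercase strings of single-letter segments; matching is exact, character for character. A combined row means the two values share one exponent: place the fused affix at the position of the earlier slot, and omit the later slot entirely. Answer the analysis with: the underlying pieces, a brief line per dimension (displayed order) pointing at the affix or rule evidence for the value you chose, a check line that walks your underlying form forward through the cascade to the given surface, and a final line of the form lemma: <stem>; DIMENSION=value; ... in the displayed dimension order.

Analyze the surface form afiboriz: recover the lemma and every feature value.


underlying: afib-o-e-riz
RANK=ra - signalled by the affix -e
SUR=vo - signalled by the affix -riz
MOD=ta - signalled by the affix -o
check: afiboeriz -> afiboriz
lemma: afib; RANK=ra; SUR=vo; MOD=ta


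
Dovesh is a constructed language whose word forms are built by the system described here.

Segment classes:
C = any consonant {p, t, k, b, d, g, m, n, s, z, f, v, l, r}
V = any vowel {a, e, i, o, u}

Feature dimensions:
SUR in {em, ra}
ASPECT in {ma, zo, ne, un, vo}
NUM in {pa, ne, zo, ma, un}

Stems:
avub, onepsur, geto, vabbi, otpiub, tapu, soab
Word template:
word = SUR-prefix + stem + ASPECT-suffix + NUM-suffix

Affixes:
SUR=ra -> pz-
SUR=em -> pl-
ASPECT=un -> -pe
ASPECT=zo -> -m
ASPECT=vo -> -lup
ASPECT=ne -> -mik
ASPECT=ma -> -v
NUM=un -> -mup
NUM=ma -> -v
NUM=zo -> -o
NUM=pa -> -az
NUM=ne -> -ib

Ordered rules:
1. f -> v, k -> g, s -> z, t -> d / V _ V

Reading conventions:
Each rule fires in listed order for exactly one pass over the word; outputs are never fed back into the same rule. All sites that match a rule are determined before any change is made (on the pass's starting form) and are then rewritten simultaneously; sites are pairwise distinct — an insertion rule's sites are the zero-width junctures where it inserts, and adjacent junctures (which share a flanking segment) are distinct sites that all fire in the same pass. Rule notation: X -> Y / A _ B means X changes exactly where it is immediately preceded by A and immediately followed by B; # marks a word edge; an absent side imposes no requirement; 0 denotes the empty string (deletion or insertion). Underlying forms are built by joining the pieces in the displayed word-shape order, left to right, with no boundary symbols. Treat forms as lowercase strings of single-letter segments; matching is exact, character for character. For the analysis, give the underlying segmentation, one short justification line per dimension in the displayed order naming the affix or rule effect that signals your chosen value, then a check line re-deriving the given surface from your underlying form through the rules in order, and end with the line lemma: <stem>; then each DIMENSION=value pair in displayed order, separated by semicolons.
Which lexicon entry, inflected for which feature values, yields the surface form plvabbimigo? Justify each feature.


underlying: pl-vabbi-mik-o
SUR=em - signalled by the affix pl-
ASPECT=ne - signalled by the affix -mik
NUM=zo - signalled by the affix -o
check: plvabbimiko -> plvabbimigo
lemma: vabbi; SUR=em; ASPECT=ne; NUM=zo


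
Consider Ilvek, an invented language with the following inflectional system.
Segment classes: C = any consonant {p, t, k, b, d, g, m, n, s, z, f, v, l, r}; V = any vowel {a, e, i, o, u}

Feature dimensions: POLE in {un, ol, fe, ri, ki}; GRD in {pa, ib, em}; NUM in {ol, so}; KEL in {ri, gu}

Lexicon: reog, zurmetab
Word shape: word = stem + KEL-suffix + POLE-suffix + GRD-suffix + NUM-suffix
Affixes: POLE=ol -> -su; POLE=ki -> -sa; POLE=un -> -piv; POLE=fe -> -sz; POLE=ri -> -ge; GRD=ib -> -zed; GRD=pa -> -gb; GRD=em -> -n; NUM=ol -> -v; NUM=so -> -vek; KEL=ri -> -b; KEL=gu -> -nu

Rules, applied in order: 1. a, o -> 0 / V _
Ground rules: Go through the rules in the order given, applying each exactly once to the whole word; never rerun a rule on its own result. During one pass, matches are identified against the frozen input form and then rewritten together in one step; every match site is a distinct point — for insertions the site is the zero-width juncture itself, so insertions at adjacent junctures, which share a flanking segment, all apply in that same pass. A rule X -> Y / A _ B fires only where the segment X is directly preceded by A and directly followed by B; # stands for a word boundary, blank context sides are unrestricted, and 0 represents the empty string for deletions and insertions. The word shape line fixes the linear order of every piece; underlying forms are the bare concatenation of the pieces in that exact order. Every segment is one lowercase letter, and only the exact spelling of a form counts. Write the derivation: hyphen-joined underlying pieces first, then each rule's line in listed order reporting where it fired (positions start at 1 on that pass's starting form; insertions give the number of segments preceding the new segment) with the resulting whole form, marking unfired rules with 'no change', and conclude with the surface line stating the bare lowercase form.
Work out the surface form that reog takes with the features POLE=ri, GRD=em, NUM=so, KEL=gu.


underlying: reog-nu-ge-n-vek
1. a, o -> 0 / V _: fires at position(s) 3: regnugenvek
surface: regnugenvek


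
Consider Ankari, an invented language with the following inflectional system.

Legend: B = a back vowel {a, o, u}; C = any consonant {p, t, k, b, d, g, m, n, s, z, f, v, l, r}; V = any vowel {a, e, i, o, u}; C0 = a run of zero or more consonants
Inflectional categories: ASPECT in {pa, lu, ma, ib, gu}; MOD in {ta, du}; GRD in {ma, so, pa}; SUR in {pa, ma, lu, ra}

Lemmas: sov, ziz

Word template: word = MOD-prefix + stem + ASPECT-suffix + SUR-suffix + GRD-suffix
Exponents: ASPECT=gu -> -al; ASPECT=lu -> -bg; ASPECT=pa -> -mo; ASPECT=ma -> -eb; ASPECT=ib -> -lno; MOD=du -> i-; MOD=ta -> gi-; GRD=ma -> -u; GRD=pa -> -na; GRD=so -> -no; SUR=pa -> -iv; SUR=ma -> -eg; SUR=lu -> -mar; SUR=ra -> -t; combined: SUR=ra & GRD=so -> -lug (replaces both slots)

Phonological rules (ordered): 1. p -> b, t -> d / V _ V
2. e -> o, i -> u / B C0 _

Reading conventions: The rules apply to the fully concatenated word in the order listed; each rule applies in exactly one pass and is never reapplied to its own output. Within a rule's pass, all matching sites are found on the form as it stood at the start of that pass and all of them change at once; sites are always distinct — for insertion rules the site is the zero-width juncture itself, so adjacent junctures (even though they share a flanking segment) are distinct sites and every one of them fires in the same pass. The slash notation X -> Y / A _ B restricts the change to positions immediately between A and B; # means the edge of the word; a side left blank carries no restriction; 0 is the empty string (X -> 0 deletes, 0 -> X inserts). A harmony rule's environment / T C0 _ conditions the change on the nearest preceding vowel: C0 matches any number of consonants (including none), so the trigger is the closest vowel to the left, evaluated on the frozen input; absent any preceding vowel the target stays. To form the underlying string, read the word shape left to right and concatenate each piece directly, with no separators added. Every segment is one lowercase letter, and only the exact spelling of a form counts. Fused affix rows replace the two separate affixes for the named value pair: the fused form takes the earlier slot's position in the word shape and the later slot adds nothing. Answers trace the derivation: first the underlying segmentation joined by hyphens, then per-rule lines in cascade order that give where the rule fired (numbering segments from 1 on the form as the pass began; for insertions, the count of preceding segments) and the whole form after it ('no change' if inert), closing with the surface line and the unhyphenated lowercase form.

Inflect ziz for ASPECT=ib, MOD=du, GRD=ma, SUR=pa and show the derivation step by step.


underlying: i-ziz-lno-iv-u
1. p -> b, t -> d / V _ V: no change
2. e -> o, i -> u / B C0 _: fires at position(s) 8: izizlnouvu
surface: izizlnouvu


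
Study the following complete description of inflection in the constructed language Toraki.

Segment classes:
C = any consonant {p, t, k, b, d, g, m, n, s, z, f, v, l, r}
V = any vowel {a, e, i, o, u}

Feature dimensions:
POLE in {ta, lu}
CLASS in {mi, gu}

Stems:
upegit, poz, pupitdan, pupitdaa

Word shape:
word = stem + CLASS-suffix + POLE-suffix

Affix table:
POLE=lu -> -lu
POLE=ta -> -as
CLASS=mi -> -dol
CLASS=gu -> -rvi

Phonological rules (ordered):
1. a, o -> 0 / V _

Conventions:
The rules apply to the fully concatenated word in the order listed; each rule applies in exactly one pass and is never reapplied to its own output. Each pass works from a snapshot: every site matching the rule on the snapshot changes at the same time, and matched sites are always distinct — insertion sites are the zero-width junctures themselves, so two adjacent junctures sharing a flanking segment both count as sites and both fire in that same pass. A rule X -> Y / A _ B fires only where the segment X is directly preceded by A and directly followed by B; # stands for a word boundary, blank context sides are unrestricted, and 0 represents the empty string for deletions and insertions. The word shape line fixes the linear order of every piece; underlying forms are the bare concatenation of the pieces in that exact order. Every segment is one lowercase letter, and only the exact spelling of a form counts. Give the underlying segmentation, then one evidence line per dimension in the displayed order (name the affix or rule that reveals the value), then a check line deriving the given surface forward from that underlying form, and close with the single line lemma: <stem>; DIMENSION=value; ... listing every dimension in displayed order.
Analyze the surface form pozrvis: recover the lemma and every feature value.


underlying: poz-rvi-as
POLE=ta - signalled by the affix -as
CLASS=gu - signalled by the affix -rvi
check: pozrvias -> pozrvis
lemma: poz; POLE=ta; CLASS=gu


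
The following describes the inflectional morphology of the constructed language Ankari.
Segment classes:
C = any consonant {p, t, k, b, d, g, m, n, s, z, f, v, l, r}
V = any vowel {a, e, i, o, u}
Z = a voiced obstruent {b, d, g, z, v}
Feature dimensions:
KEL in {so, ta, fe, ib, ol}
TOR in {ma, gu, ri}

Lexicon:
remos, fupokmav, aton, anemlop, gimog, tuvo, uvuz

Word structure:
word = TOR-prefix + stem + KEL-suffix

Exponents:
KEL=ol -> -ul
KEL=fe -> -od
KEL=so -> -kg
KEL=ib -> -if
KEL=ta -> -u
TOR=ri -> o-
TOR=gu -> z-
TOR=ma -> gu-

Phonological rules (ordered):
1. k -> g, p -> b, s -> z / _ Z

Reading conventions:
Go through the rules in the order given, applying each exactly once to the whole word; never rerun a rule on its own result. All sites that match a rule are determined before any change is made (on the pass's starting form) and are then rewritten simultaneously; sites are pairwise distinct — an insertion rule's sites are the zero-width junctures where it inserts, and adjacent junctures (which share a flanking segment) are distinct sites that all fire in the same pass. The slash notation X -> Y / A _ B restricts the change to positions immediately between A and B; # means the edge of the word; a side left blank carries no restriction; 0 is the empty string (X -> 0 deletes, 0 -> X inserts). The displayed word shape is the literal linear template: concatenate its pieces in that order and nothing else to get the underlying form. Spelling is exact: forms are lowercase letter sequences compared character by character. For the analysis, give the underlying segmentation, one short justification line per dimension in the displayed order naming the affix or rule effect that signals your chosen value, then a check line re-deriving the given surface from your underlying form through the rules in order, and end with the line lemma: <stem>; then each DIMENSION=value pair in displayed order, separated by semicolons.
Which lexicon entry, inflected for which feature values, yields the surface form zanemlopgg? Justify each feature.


underlying: z-anemlop-kg
KEL=so - signalled by the affix -kg
TOR=gu - signalled by the affix z-
check: zanemlopkg -> zanemlopgg
lemma: anemlop; KEL=so; TOR=gu


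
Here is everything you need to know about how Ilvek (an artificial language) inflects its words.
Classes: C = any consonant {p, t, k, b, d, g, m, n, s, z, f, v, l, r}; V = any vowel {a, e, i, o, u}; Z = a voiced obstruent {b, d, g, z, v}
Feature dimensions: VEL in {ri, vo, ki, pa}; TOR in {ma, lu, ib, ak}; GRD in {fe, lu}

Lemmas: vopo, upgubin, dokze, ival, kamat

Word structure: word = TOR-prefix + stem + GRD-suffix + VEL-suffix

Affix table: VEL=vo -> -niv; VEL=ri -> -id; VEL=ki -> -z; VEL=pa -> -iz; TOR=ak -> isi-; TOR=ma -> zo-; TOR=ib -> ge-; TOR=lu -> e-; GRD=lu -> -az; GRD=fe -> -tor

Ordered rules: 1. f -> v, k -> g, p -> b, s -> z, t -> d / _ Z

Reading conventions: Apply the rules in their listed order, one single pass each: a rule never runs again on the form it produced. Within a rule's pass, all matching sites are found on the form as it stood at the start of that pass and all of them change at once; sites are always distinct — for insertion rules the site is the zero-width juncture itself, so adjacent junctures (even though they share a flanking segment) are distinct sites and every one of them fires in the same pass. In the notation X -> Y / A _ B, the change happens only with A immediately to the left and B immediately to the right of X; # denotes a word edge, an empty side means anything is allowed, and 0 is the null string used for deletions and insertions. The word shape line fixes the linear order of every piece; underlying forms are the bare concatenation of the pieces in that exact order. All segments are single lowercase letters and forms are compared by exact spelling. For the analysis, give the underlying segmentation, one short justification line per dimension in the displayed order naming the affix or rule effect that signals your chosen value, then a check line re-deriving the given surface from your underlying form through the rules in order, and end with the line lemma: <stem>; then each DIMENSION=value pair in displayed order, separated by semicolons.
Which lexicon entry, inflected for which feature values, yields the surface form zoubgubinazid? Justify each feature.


underlying: zo-upgubin-az-id
VEL=ri - signalled by the affix -id
TOR=ma - signalled by the affix zo-
GRD=lu - signalled by the affix -az
check: zoupgubinazid -> zoubgubinazid
lemma: upgubin; VEL=ri; TOR=ma; GRD=lu


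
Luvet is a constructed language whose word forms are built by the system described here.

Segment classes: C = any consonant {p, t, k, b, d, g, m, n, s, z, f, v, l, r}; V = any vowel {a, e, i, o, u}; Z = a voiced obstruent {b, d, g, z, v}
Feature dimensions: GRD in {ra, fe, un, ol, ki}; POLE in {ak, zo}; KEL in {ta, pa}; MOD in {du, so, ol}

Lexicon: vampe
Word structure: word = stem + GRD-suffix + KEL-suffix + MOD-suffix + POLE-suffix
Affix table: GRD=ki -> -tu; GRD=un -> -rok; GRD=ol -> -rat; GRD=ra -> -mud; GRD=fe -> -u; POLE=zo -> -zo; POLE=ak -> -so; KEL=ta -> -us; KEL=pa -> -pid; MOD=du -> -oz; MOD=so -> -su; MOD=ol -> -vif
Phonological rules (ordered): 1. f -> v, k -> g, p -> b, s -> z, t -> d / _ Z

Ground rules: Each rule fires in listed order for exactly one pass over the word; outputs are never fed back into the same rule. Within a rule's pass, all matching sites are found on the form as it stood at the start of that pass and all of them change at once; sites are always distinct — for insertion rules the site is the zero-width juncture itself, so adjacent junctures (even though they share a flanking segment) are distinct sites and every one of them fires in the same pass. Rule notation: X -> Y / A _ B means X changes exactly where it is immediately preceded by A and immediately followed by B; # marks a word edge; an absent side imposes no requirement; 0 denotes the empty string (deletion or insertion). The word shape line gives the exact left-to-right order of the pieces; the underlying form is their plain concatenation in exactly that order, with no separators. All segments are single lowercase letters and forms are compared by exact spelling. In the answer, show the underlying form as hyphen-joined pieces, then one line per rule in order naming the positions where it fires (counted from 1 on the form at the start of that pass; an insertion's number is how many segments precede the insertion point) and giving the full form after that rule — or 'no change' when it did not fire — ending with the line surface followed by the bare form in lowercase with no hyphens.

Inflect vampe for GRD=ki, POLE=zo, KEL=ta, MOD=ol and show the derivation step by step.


underlying: vampe-tu-us-vif-zo
1. f -> v, k -> g, p -> b, s -> z, t -> d / _ Z: fires at position(s) 9, 12: vampetuuzvivzo
surface: vampetuuzvivzo


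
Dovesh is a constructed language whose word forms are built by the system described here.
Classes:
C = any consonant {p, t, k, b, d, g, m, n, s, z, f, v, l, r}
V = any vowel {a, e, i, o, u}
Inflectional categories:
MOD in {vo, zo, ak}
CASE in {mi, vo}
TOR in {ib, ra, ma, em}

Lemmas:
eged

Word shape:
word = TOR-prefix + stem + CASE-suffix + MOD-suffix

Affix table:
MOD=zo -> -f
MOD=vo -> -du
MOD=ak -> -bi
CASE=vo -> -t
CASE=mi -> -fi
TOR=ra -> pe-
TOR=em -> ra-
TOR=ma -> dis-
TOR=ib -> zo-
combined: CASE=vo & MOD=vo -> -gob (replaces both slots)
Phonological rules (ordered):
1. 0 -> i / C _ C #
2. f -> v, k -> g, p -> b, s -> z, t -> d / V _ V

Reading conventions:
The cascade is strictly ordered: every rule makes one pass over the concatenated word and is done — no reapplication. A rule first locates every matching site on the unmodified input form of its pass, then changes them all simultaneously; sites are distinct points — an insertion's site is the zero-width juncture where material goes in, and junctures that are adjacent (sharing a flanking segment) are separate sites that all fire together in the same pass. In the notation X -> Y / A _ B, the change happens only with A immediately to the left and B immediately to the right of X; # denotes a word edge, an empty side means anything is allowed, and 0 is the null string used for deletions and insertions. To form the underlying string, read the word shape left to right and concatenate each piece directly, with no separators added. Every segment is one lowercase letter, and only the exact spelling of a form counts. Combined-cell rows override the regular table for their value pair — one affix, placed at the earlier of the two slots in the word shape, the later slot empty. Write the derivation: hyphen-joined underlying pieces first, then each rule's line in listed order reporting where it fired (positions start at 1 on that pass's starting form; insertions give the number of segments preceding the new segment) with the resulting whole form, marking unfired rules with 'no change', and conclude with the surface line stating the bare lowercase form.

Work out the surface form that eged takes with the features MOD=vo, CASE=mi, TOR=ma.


underlying: dis-eged-fi-du
1. 0 -> i / C _ C #: no change
2. f -> v, k -> g, p -> b, s -> z, t -> d / V _ V: fires at position(s) 3: dizegedfidu
surface: dizegedfidu


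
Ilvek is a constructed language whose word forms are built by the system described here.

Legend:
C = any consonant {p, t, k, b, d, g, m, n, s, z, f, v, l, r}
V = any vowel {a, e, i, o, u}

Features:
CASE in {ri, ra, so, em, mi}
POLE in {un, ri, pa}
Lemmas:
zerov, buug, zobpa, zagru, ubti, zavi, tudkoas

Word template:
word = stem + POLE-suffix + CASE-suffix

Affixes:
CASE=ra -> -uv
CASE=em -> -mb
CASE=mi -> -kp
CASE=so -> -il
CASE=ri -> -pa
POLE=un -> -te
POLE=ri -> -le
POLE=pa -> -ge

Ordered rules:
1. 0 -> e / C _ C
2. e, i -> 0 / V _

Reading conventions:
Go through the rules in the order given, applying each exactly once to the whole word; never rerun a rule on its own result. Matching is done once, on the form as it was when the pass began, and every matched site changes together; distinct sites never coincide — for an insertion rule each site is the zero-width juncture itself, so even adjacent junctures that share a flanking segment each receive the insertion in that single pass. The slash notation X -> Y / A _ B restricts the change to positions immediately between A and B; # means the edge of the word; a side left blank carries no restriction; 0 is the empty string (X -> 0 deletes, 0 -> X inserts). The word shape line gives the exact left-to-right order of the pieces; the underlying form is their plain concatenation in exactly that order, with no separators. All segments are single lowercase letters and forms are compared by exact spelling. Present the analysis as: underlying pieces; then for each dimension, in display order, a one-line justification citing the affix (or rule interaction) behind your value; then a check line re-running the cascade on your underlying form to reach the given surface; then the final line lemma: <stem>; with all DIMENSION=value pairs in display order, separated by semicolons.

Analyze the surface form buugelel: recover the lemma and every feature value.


underlying: buug-le-il
CASE=so - signalled by the affix -il
POLE=ri - signalled by the affix -le
check: buugleil -> buugeleil -> buugelel
lemma: buug; CASE=so; POLE=ri


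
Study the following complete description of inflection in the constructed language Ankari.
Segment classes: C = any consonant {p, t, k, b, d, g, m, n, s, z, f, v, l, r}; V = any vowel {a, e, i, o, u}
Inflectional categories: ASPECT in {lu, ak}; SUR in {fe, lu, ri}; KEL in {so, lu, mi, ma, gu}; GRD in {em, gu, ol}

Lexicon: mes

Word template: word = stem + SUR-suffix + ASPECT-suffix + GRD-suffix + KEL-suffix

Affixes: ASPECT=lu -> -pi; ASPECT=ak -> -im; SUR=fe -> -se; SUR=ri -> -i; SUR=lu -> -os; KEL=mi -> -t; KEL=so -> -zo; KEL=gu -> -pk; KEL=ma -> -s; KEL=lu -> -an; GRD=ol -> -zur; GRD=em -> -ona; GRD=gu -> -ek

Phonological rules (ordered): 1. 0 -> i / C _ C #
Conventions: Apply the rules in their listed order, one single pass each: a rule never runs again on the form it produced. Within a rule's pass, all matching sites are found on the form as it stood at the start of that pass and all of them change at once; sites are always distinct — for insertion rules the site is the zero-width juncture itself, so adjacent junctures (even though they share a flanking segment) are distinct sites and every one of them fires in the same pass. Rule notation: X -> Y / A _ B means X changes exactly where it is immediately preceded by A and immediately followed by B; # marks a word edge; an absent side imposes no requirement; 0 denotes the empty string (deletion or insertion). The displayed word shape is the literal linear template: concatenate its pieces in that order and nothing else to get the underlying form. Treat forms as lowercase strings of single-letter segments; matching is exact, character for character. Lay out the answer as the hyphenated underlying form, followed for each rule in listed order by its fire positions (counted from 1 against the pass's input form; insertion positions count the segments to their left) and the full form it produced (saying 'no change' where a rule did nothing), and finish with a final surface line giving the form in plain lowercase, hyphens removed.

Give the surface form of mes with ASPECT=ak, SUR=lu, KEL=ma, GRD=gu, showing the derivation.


underlying: mes-os-im-ek-s
1. 0 -> i / C _ C #: inserts after position(s) 9: mesosimekis
surface: mesosimekis
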